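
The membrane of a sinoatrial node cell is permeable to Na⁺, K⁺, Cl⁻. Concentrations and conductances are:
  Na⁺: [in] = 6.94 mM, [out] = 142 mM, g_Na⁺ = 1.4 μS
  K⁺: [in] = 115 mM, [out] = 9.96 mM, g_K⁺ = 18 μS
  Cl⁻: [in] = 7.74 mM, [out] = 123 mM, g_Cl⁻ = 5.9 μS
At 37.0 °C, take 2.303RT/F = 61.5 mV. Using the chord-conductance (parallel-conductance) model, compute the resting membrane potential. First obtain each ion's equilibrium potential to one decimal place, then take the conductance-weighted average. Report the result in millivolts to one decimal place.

E_Na⁺ = (61.5/1)·log₁₀(142/6.94) = 80.6 mV
E_K⁺ = (61.5/1)·log₁₀(9.96/115) = -65.3 mV
E_Cl⁻ = (61.5/-1)·log₁₀(123/7.74) = -73.9 mV
Vm = (Σ gᵢEᵢ)/(Σ gᵢ) = (1.4·80.6 + 18·-65.3 + 5.9·-73.9) / (1.4 + 18 + 5.9)
= -1498.57 / 25.3 = -59.23 mV

-59.2 mV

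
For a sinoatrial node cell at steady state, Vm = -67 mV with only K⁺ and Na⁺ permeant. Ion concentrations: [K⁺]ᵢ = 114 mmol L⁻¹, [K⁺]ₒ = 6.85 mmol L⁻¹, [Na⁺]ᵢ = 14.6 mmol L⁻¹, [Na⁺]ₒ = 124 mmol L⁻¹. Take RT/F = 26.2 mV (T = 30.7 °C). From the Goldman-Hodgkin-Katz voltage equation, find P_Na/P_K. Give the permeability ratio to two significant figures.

Let α = P_Na/P_K. GHK: Vm = 26.2·ln[(Kₒ + α·Naₒ)/(Kᵢ + α·Naᵢ)].
e^(Vm/26.2) = e^(-67.0/26.2) = 0.077517
So 0.077517·(Kᵢ + α·Naᵢ) = Kₒ + α·Naₒ → α = (0.077517·114.0 − 6.85) / (124.0 − 0.077517·14.6)
α = (8.837 − 6.85) / (124.0 − 1.132) = 1.987/122.9 = 0.01617

0.016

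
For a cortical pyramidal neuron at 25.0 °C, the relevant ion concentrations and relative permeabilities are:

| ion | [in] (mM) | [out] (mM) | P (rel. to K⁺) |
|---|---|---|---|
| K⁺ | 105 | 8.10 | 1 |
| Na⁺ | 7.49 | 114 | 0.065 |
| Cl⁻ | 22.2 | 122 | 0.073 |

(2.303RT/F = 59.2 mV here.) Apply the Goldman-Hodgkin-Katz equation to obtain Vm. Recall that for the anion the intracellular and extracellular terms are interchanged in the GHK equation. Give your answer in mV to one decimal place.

Vm = 59.2 · log₁₀[(Σ P·[cation]ₒ + Σ P·[anion]ᵢ) / (Σ P·[cation]ᵢ + Σ P·[anion]ₒ)]
Numerator = 1×8.10 + 0.065×114 + 0.073×22.2 = 17.13
Denominator = 1×105 + 0.065×7.49 + 0.073×122 = 114.4
Vm = 59.2 · log₁₀(0.14975) = 59.2 × (-0.8246) = -48.82 mV

-48.8 mV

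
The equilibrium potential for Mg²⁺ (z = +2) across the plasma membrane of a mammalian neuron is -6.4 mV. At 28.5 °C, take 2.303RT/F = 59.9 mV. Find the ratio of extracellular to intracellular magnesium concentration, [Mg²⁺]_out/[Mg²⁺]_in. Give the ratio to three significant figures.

0.611

log₁₀([out]/[in]) = E·z/(59.9) = -6.4 × 2 / 59.9 = -0.2137
[out]/[in] = 10^(-0.2137) = 0.6114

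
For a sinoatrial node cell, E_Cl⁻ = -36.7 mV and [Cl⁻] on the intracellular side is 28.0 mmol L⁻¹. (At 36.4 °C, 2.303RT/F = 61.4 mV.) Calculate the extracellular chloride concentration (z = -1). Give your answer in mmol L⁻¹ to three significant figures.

111 mmol L⁻¹

Nernst: E = (61.4/-1) · log₁₀([out]/[in]), so log₁₀([out]/[in]) = -36.7 × -1 / 61.4 = 0.5977.
[out]/[in] = 10^(0.5977) = 3.96.
[out] = 3.96 × 28.0 = 110.9 mmol L⁻¹.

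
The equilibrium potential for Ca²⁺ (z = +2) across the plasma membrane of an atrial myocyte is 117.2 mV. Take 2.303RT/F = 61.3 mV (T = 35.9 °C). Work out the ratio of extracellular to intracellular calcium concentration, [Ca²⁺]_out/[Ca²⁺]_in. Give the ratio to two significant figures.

log₁₀([out]/[in]) = E·z/(61.3) = 117.2 × 2 / 61.3 = 3.8238
[out]/[in] = 10^(3.8238) = 6665

6700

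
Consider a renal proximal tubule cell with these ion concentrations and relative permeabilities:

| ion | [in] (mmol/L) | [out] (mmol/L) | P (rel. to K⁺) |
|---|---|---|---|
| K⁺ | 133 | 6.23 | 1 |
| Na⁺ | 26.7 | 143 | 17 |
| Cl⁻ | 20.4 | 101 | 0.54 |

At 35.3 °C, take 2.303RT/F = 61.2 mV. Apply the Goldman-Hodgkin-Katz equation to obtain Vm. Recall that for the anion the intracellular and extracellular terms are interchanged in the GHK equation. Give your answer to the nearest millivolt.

Vm = 61.2 · log₁₀[(Σ P·[cation]ₒ + Σ P·[anion]ᵢ) / (Σ P·[cation]ᵢ + Σ P·[anion]ₒ)]
Numerator = 1×6.23 + 17×143 + 0.54×20.4 = 2448
Denominator = 1×133 + 17×26.7 + 0.54×101 = 641.4
Vm = 61.2 · log₁₀(3.8168) = 61.2 × (0.5817) = 35.60 mV

36 mV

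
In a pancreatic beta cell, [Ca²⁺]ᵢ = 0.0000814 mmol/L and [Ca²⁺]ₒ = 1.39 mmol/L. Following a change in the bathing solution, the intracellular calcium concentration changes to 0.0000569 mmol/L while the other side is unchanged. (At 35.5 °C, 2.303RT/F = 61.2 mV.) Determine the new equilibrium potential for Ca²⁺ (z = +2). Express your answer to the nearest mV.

After the shift: [Ca²⁺]_out = 1.39, [Ca²⁺]_in = 0.0000569 mmol/L.
E_new = (61.2/2)·log₁₀(1.39/0.0000569) = 30.60 · (4.3879) = 134.27 mV

134 mV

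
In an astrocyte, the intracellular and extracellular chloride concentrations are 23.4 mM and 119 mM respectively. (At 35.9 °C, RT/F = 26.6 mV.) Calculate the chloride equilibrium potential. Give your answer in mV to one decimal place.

E = (26.6/z) · ln([Cl⁻]_out/[Cl⁻]_in) with z = -1.
For an anion, dividing by z = -1 reverses the sign.
= (26.6/-1) · ln(119/23.4) = -26.60 · ln(5.085)
= -26.60 · (1.6264) = -43.26 mV

-43.3 mV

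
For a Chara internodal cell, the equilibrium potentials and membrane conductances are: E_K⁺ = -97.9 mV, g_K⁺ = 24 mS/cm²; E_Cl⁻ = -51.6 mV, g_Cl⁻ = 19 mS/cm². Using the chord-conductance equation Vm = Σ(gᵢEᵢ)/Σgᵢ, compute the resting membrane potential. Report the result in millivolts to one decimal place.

-77.4 mV

Σ gᵢEᵢ = 24·(-97.9) + 19·(-51.6) = -3330.00
Σ gᵢ = 24 + 19 = 43
Vm = -3330.00 / 43 = -77.44 mV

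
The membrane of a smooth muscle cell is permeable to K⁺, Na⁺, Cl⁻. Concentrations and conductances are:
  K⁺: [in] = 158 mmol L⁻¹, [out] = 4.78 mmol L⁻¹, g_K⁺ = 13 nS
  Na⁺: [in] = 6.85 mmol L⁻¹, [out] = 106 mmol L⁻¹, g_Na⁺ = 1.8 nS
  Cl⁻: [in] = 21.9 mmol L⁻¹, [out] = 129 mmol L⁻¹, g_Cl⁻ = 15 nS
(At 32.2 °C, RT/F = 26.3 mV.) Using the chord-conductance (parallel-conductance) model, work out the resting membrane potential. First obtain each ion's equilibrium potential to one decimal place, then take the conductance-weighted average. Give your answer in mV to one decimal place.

E_K⁺ = (26.3/1)·ln(4.78/158) = -92.0 mV
E_Na⁺ = (26.3/1)·ln(106/6.85) = 72.0 mV
E_Cl⁻ = (26.3/-1)·ln(129/21.9) = -46.6 mV
Vm = (Σ gᵢEᵢ)/(Σ gᵢ) = (13·-92.0 + 1.8·72.0 + 15·-46.6) / (13 + 1.8 + 15)
= -1765.40 / 29.8 = -59.24 mV

-59.2 mV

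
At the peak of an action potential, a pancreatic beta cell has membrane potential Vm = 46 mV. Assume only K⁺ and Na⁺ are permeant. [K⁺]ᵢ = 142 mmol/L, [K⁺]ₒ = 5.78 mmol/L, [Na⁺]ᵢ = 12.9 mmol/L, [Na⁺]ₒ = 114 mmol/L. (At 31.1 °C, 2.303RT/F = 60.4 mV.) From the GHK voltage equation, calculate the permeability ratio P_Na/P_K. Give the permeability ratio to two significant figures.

21

Let α = P_Na/P_K. GHK: Vm = 60.4·log₁₀[(Kₒ + α·Naₒ)/(Kᵢ + α·Naᵢ)].
10^(Vm/60.4) = 10^(46.0/60.4) = 5.7755
So 5.7755·(Kᵢ + α·Naᵢ) = Kₒ + α·Naₒ → α = (5.7755·142.0 − 5.78) / (114.0 − 5.7755·12.9)
α = (820.1 − 5.78) / (114.0 − 74.5) = 814.3/39.5 = 20.62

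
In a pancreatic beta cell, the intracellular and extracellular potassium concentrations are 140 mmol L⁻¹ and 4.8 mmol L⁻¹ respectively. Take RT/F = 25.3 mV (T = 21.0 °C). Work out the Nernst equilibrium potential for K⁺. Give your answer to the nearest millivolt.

E = (25.3/z) · ln([K⁺]_out/[K⁺]_in) with z = +1.
= (25.3/1) · ln(4.8/140) = 25.30 · ln(0.03429)
= 25.30 · (-3.3730) = -85.34 mV

-85 mV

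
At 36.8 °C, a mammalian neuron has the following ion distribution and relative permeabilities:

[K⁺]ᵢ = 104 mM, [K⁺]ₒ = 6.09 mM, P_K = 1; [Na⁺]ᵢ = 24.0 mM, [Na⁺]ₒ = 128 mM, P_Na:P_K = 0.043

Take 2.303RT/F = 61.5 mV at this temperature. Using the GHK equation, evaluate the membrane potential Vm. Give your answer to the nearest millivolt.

-59 mV

Vm = 61.5 · log₁₀[(Σ P·[cation]ₒ + Σ P·[anion]ᵢ) / (Σ P·[cation]ᵢ + Σ P·[anion]ₒ)]
Numerator = 1×6.09 + 0.043×128 = 11.59
Denominator = 1×104 + 0.043×24.0 = 105
Vm = 61.5 · log₁₀(0.11039) = 61.5 × (-0.9571) = -58.86 mV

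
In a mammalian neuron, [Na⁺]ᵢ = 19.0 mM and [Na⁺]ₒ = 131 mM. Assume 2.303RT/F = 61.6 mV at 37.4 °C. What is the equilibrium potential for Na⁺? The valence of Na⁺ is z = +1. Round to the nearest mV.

52 mV

E = (61.6/z) · log₁₀([Na⁺]_out/[Na⁺]_in) with z = +1.
= (61.6/1) · log₁₀(131/19.0) = 61.60 · log₁₀(6.895)
= 61.60 · (0.8385) = 51.65 mV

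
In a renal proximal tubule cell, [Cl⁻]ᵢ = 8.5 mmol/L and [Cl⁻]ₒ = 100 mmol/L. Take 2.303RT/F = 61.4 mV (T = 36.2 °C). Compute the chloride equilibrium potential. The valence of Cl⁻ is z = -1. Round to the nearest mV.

E = (61.4/z) · log₁₀([Cl⁻]_out/[Cl⁻]_in) with z = -1.
For an anion, dividing by z = -1 reverses the sign.
= (61.4/-1) · log₁₀(100/8.5) = -61.40 · log₁₀(11.76)
= -61.40 · (1.0706) = -65.73 mV

-66 mV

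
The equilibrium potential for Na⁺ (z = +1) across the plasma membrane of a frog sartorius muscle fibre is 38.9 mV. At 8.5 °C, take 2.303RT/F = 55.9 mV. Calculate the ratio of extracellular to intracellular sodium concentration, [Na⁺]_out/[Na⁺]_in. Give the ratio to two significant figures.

5.0

log₁₀([out]/[in]) = E·z/(55.9) = 38.9 × 1 / 55.9 = 0.6959
[out]/[in] = 10^(0.6959) = 4.965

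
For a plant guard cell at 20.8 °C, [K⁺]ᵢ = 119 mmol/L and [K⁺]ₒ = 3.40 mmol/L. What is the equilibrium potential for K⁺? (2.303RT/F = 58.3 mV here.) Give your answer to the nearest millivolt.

E = (58.3/z) · log₁₀([K⁺]_out/[K⁺]_in) with z = +1.
= (58.3/1) · log₁₀(3.40/119) = 58.30 · log₁₀(0.02857)
= 58.30 · (-1.5441) = -90.02 mV

-90 mV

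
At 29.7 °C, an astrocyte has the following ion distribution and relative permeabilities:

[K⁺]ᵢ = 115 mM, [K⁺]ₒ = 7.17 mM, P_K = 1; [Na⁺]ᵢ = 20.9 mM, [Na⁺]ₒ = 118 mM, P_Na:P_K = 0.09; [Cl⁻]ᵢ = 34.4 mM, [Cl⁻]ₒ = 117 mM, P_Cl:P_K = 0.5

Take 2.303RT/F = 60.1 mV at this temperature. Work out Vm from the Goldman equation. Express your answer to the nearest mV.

Vm = 60.1 · log₁₀[(Σ P·[cation]ₒ + Σ P·[anion]ᵢ) / (Σ P·[cation]ᵢ + Σ P·[anion]ₒ)]
Numerator = 1×7.17 + 0.09×118 + 0.5×34.4 = 34.99
Denominator = 1×115 + 0.09×20.9 + 0.5×117 = 175.4
Vm = 60.1 · log₁₀(0.19951) = 60.1 × (-0.7000) = -42.07 mV

-42 mV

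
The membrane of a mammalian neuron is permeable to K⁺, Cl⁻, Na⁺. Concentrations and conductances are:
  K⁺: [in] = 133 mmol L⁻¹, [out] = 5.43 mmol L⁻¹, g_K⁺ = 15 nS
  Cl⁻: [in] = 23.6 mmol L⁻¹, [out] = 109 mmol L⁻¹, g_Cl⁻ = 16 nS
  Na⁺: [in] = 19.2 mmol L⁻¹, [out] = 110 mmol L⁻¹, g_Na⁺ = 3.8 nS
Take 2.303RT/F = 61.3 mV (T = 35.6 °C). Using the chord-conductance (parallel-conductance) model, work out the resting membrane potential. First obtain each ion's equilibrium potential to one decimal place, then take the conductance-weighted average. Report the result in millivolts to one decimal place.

E_K⁺ = (61.3/1)·log₁₀(5.43/133) = -85.1 mV
E_Cl⁻ = (61.3/-1)·log₁₀(109/23.6) = -40.7 mV
E_Na⁺ = (61.3/1)·log₁₀(110/19.2) = 46.5 mV
Vm = (Σ gᵢEᵢ)/(Σ gᵢ) = (15·-85.1 + 16·-40.7 + 3.8·46.5) / (15 + 16 + 3.8)
= -1751.00 / 34.8 = -50.32 mV

-50.3 mV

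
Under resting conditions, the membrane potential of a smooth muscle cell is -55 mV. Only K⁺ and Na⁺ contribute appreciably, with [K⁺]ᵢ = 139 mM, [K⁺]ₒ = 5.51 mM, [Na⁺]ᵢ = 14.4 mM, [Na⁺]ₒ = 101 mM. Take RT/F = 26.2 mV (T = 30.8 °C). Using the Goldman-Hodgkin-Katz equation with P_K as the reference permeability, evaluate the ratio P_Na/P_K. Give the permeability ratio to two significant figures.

0.12

Let α = P_Na/P_K. GHK: Vm = 26.2·ln[(Kₒ + α·Naₒ)/(Kᵢ + α·Naᵢ)].
e^(Vm/26.2) = e^(-55.0/26.2) = 0.12255
So 0.12255·(Kᵢ + α·Naᵢ) = Kₒ + α·Naₒ → α = (0.12255·139.0 − 5.51) / (101.0 − 0.12255·14.4)
α = (17.03 − 5.51) / (101.0 − 1.765) = 11.52/99.24 = 0.1161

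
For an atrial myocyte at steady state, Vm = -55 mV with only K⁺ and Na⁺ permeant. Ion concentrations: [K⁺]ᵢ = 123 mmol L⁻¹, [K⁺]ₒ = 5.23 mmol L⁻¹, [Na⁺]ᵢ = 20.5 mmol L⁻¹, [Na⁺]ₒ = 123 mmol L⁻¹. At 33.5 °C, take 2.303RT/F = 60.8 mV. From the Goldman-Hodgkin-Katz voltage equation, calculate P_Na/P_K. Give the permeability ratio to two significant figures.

0.084

Let α = P_Na/P_K. GHK: Vm = 60.8·log₁₀[(Kₒ + α·Naₒ)/(Kᵢ + α·Naᵢ)].
10^(Vm/60.8) = 10^(-55.0/60.8) = 0.12456
So 0.12456·(Kᵢ + α·Naᵢ) = Kₒ + α·Naₒ → α = (0.12456·123.0 − 5.23) / (123.0 − 0.12456·20.5)
α = (15.32 − 5.23) / (123.0 − 2.554) = 10.09/120.4 = 0.08378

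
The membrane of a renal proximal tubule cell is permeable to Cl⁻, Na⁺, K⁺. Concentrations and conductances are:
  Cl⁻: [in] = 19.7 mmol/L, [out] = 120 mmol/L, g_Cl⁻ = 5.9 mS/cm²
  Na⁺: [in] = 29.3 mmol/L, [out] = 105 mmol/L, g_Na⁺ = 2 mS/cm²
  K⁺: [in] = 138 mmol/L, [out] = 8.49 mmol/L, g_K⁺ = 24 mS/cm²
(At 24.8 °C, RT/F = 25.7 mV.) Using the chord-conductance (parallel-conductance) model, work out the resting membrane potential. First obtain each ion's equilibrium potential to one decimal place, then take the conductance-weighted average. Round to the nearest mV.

E_Cl⁻ = (25.7/-1)·ln(120/19.7) = -46.4 mV
E_Na⁺ = (25.7/1)·ln(105/29.3) = 32.8 mV
E_K⁺ = (25.7/1)·ln(8.49/138) = -71.7 mV
Vm = (Σ gᵢEᵢ)/(Σ gᵢ) = (5.9·-46.4 + 2·32.8 + 24·-71.7) / (5.9 + 2 + 24)
= -1928.96 / 31.9 = -60.47 mV

-60 mV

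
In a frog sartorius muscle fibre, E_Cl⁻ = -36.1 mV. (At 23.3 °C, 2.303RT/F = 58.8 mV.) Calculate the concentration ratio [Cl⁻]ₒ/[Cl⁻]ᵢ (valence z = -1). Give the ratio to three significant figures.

log₁₀([out]/[in]) = E·z/(58.8) = -36.1 × -1 / 58.8 = 0.6139
[out]/[in] = 10^(0.6139) = 4.111

4.11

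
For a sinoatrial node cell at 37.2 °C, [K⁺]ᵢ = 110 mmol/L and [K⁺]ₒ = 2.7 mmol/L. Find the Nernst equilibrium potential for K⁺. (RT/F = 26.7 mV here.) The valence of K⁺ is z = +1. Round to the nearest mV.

E = (26.7/z) · ln([K⁺]_out/[K⁺]_in) with z = +1.
= (26.7/1) · ln(2.7/110) = 26.70 · ln(0.02455)
= 26.70 · (-3.7072) = -98.98 mV

-99 mV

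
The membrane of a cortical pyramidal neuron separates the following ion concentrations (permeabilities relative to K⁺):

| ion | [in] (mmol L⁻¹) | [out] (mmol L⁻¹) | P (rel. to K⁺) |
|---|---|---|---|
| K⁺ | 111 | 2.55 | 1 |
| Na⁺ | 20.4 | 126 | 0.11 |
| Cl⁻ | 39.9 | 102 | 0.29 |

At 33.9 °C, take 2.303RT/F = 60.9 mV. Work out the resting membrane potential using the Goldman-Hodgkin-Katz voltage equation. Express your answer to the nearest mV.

-43 mV

Vm = 60.9 · log₁₀[(Σ P·[cation]ₒ + Σ P·[anion]ᵢ) / (Σ P·[cation]ᵢ + Σ P·[anion]ₒ)]
Numerator = 1×2.55 + 0.11×126 + 0.29×39.9 = 27.98
Denominator = 1×111 + 0.11×20.4 + 0.29×102 = 142.8
Vm = 60.9 · log₁₀(0.19591) = 60.9 × (-0.7079) = -43.11 mV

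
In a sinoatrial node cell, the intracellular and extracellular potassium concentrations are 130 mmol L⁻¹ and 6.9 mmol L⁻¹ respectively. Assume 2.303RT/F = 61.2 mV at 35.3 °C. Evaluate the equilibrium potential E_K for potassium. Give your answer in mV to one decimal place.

-78.0 mV

E = (61.2/z) · log₁₀([K⁺]_out/[K⁺]_in) with z = +1.
= (61.2/1) · log₁₀(6.9/130) = 61.20 · log₁₀(0.05308)
= 61.20 · (-1.2751) = -78.04 mV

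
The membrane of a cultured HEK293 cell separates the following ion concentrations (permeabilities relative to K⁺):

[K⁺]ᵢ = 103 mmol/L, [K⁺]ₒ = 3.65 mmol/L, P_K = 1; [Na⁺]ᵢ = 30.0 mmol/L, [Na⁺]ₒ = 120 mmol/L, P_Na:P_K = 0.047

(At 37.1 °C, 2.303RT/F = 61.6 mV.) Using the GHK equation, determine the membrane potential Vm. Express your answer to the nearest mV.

Vm = 61.6 · log₁₀[(Σ P·[cation]ₒ + Σ P·[anion]ᵢ) / (Σ P·[cation]ᵢ + Σ P·[anion]ₒ)]
Numerator = 1×3.65 + 0.047×120 = 9.29
Denominator = 1×103 + 0.047×30.0 = 104.4
Vm = 61.6 · log₁₀(0.088976) = 61.6 × (-1.0507) = -64.72 mV

-65 mV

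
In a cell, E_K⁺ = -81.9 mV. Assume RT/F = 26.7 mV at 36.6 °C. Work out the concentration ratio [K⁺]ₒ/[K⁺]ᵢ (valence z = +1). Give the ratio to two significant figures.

0.047

ln([out]/[in]) = E·z/(26.7) = -81.9 × 1 / 26.7 = -3.0674
[out]/[in] = e^(-3.0674) = 0.04654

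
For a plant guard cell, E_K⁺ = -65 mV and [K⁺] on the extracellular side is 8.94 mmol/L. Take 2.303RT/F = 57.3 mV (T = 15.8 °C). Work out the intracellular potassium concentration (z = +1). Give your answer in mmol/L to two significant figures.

120 mmol/L

Nernst: E = (57.3/1) · log₁₀([out]/[in]), so log₁₀([out]/[in]) = -65.0 × 1 / 57.3 = -1.1344.
[out]/[in] = 10^(-1.1344) = 0.07339.
[in] = 8.94 / 0.07339 = 121.8 mmol/L.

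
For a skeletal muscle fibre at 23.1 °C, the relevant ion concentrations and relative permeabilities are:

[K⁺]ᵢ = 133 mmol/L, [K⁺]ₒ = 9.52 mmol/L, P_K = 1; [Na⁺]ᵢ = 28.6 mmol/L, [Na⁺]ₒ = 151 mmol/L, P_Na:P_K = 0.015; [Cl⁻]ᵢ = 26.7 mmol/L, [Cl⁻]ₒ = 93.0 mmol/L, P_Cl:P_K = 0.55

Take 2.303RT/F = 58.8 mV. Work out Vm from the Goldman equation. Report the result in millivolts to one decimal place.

Vm = 58.8 · log₁₀[(Σ P·[cation]ₒ + Σ P·[anion]ᵢ) / (Σ P·[cation]ᵢ + Σ P·[anion]ₒ)]
Numerator = 1×9.52 + 0.015×151 + 0.55×26.7 = 26.47
Denominator = 1×133 + 0.015×28.6 + 0.55×93.0 = 184.6
Vm = 58.8 · log₁₀(0.14341) = 58.8 × (-0.8434) = -49.59 mV

-49.6 mV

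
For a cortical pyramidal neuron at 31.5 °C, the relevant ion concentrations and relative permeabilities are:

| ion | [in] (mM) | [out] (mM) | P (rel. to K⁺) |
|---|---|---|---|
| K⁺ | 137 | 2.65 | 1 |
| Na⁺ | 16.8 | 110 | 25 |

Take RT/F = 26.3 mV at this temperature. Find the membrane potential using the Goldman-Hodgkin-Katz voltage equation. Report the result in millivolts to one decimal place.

42.0 mV

Vm = 26.3 · ln[(Σ P·[cation]ₒ + Σ P·[anion]ᵢ) / (Σ P·[cation]ᵢ + Σ P·[anion]ₒ)]
Numerator = 1×2.65 + 25×110 = 2753
Denominator = 1×137 + 25×16.8 = 557
Vm = 26.3 · ln(4.9419) = 26.3 × (1.5978) = 42.02 mV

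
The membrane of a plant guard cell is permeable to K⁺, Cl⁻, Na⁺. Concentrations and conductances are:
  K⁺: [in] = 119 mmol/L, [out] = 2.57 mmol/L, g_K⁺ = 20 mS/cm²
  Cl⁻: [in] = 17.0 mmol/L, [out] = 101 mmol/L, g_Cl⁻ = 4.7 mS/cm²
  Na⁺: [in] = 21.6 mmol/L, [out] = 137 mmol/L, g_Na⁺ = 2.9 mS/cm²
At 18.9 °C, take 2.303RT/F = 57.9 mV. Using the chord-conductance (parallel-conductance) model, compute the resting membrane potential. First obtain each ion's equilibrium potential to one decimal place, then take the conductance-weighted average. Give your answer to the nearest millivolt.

E_K⁺ = (57.9/1)·log₁₀(2.57/119) = -96.4 mV
E_Cl⁻ = (57.9/-1)·log₁₀(101/17.0) = -44.8 mV
E_Na⁺ = (57.9/1)·log₁₀(137/21.6) = 46.5 mV
Vm = (Σ gᵢEᵢ)/(Σ gᵢ) = (20·-96.4 + 4.7·-44.8 + 2.9·46.5) / (20 + 4.7 + 2.9)
= -2003.71 / 27.6 = -72.60 mV

-73 mV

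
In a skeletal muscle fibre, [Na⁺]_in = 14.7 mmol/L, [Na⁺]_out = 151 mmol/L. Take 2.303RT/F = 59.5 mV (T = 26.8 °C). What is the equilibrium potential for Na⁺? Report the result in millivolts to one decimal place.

60.2 mV

E = (59.5/z) · log₁₀([Na⁺]_out/[Na⁺]_in) with z = +1.
= (59.5/1) · log₁₀(151/14.7) = 59.50 · log₁₀(10.27)
= 59.50 · (1.0117) = 60.19 mV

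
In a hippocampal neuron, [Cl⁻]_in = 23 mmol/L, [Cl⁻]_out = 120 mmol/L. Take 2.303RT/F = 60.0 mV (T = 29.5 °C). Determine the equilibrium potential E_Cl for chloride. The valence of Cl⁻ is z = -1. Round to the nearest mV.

-43 mV

E = (60.0/z) · log₁₀([Cl⁻]_out/[Cl⁻]_in) with z = -1.
For an anion, dividing by z = -1 reverses the sign.
= (60.0/-1) · log₁₀(120/23) = -60.00 · log₁₀(5.217)
= -60.00 · (0.7175) = -43.05 mV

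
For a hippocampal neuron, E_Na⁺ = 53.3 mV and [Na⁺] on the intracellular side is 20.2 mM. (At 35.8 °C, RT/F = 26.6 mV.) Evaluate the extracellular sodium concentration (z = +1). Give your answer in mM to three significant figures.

150 mM

Nernst: E = (26.6/1) · ln([out]/[in]), so ln([out]/[in]) = 53.3 × 1 / 26.6 = 2.0038.
[out]/[in] = e^(2.0038) = 7.417.
[out] = 7.417 × 20.2 = 149.8 mM.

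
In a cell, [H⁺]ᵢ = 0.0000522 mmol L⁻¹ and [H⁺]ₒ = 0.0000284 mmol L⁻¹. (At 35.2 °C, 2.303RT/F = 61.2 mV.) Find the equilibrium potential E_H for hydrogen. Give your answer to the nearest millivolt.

-16 mV

E = (61.2/z) · log₁₀([H⁺]_out/[H⁺]_in) with z = +1.
= (61.2/1) · log₁₀(0.0000284/0.0000522) = 61.20 · log₁₀(0.5441)
= 61.20 · (-0.2644) = -16.18 mV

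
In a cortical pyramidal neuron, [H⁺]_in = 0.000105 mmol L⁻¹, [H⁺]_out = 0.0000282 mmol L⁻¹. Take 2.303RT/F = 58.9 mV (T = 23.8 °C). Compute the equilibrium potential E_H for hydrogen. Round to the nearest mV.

-34 mV

E = (58.9/z) · log₁₀([H⁺]_out/[H⁺]_in) with z = +1.
= (58.9/1) · log₁₀(0.0000282/0.000105) = 58.90 · log₁₀(0.2686)
= 58.90 · (-0.5709) = -33.63 mV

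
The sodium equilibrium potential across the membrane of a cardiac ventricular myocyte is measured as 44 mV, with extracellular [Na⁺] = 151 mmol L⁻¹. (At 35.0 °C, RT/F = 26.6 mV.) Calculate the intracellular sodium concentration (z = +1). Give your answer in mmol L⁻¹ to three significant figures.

28.9 mmol L⁻¹

Nernst: E = (26.6/1) · ln([out]/[in]), so ln([out]/[in]) = 44.0 × 1 / 26.6 = 1.6541.
[out]/[in] = e^(1.6541) = 5.229.
[in] = 151 / 5.229 = 28.88 mmol L⁻¹.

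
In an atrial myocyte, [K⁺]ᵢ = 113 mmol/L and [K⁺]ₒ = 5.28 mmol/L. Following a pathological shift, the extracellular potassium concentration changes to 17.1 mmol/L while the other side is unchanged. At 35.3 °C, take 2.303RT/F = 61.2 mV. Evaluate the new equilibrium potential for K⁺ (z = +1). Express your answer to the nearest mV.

After the shift: [K⁺]_out = 17.1, [K⁺]_in = 113 mmol/L.
E_new = (61.2/1)·log₁₀(17.1/113) = 61.20 · (-0.8201) = -50.19 mV

-50 mV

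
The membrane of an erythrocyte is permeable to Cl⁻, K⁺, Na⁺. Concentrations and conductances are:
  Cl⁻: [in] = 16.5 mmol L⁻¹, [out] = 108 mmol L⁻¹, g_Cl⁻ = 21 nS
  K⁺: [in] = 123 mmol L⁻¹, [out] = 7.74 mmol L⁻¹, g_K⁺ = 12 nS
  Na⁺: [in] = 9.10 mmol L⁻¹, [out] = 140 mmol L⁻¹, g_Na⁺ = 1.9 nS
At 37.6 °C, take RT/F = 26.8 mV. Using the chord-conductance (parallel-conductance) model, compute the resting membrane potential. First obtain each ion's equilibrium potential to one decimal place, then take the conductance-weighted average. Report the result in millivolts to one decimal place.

-51.8 mV

E_Cl⁻ = (26.8/-1)·ln(108/16.5) = -50.4 mV
E_K⁺ = (26.8/1)·ln(7.74/123) = -74.1 mV
E_Na⁺ = (26.8/1)·ln(140/9.10) = 73.3 mV
Vm = (Σ gᵢEᵢ)/(Σ gᵢ) = (21·-50.4 + 12·-74.1 + 1.9·73.3) / (21 + 12 + 1.9)
= -1808.33 / 34.9 = -51.81 mV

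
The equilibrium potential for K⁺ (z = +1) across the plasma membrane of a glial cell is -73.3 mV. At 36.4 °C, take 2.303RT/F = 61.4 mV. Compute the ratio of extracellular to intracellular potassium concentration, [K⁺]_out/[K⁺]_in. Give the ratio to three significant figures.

log₁₀([out]/[in]) = E·z/(61.4) = -73.3 × 1 / 61.4 = -1.1938
[out]/[in] = 10^(-1.1938) = 0.064

0.0640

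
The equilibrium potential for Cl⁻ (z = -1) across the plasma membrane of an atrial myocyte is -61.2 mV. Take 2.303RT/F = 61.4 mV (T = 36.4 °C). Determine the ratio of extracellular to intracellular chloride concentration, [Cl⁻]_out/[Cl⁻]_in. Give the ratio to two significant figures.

9.9

log₁₀([out]/[in]) = E·z/(61.4) = -61.2 × -1 / 61.4 = 0.9967
[out]/[in] = 10^(0.9967) = 9.925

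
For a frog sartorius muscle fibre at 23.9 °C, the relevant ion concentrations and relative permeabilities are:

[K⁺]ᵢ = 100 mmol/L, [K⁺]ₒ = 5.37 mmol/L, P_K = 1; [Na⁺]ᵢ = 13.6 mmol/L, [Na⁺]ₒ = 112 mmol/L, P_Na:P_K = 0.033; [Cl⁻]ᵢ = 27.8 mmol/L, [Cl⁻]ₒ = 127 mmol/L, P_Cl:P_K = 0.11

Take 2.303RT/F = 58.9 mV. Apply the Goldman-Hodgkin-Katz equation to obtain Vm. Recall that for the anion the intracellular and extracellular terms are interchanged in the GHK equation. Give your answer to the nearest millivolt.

-57 mV

Vm = 58.9 · log₁₀[(Σ P·[cation]ₒ + Σ P·[anion]ᵢ) / (Σ P·[cation]ᵢ + Σ P·[anion]ₒ)]
Numerator = 1×5.37 + 0.033×112 + 0.11×27.8 = 12.12
Denominator = 1×100 + 0.033×13.6 + 0.11×127 = 114.4
Vm = 58.9 · log₁₀(0.10596) = 58.9 × (-0.9749) = -57.42 mV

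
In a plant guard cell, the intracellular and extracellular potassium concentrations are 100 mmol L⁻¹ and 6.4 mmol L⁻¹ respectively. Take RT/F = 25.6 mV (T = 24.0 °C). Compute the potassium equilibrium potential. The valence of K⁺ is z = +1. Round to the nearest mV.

-70 mV

E = (25.6/z) · ln([K⁺]_out/[K⁺]_in) with z = +1.
= (25.6/1) · ln(6.4/100) = 25.60 · ln(0.064)
= 25.60 · (-2.7489) = -70.37 mV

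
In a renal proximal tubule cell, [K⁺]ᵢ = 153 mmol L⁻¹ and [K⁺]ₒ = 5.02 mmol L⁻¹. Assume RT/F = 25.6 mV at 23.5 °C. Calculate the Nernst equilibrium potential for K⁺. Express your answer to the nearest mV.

-87 mV

E = (25.6/z) · ln([K⁺]_out/[K⁺]_in) with z = +1.
= (25.6/1) · ln(5.02/153) = 25.60 · ln(0.03281)
= 25.60 · (-3.4170) = -87.48 mV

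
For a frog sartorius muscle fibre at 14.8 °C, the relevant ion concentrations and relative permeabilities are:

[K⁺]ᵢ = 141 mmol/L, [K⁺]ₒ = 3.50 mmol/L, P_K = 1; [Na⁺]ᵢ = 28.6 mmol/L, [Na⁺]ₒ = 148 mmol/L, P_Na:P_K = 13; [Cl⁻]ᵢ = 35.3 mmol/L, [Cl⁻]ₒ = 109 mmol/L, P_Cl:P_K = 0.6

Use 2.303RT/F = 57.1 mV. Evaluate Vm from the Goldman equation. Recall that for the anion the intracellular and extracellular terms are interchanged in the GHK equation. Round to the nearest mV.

30 mV

Vm = 57.1 · log₁₀[(Σ P·[cation]ₒ + Σ P·[anion]ᵢ) / (Σ P·[cation]ᵢ + Σ P·[anion]ₒ)]
Numerator = 1×3.50 + 13×148 + 0.6×35.3 = 1949
Denominator = 1×141 + 13×28.6 + 0.6×109 = 578.2
Vm = 57.1 · log₁₀(3.3703) = 57.1 × (0.5277) = 30.13 mV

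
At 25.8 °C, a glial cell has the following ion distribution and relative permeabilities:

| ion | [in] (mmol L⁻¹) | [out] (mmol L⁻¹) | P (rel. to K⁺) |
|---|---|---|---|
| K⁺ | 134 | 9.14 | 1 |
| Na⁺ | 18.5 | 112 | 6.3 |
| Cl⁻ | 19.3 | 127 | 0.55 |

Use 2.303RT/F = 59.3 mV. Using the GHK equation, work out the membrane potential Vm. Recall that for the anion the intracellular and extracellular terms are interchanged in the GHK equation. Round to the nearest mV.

21 mV

Vm = 59.3 · log₁₀[(Σ P·[cation]ₒ + Σ P·[anion]ᵢ) / (Σ P·[cation]ᵢ + Σ P·[anion]ₒ)]
Numerator = 1×9.14 + 6.3×112 + 0.55×19.3 = 725.4
Denominator = 1×134 + 6.3×18.5 + 0.55×127 = 320.4
Vm = 59.3 · log₁₀(2.2639) = 59.3 × (0.3549) = 21.04 mV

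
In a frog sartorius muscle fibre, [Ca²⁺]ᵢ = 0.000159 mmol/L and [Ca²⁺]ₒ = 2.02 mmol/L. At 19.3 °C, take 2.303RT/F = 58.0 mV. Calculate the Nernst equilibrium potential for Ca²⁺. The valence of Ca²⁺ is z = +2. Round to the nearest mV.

E = (58.0/z) · log₁₀([Ca²⁺]_out/[Ca²⁺]_in) with z = +2.
= (58.0/2) · log₁₀(2.02/0.000159) = 29.00 · log₁₀(1.27e+04)
= 29.00 · (4.1040) = 119.01 mV

119 mV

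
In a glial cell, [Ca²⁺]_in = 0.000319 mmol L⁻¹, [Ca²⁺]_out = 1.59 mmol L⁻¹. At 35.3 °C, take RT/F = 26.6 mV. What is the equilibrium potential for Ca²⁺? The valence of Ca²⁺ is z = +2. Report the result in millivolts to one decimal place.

113.2 mV

E = (26.6/z) · ln([Ca²⁺]_out/[Ca²⁺]_in) with z = +2.
= (26.6/2) · ln(1.59/0.000319) = 13.30 · ln(4984)
= 13.30 · (8.5141) = 113.24 mV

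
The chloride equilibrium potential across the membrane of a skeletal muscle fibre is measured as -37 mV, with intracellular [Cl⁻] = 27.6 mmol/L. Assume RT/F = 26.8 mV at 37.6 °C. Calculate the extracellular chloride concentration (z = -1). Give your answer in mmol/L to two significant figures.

110 mmol/L

Nernst: E = (26.8/-1) · ln([out]/[in]), so ln([out]/[in]) = -37.0 × -1 / 26.8 = 1.3806.
[out]/[in] = e^(1.3806) = 3.977.
[out] = 3.977 × 27.6 = 109.8 mmol/L.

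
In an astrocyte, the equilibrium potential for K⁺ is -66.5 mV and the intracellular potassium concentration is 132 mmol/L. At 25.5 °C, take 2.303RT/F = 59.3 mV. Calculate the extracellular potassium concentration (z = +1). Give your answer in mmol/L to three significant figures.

Nernst: E = (59.3/1) · log₁₀([out]/[in]), so log₁₀([out]/[in]) = -66.5 × 1 / 59.3 = -1.1214.
[out]/[in] = 10^(-1.1214) = 0.07561.
[out] = 0.07561 × 132 = 9.981 mmol/L.

9.98 mmol/L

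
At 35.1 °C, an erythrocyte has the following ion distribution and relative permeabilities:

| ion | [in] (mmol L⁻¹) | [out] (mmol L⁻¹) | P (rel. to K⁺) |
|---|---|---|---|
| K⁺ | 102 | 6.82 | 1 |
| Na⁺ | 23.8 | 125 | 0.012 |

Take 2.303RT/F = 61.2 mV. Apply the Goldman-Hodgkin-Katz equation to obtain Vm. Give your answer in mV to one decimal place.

Vm = 61.2 · log₁₀[(Σ P·[cation]ₒ + Σ P·[anion]ᵢ) / (Σ P·[cation]ᵢ + Σ P·[anion]ₒ)]
Numerator = 1×6.82 + 0.012×125 = 8.32
Denominator = 1×102 + 0.012×23.8 = 102.3
Vm = 61.2 · log₁₀(0.081341) = 61.2 × (-1.0897) = -66.69 mV

-66.7 mV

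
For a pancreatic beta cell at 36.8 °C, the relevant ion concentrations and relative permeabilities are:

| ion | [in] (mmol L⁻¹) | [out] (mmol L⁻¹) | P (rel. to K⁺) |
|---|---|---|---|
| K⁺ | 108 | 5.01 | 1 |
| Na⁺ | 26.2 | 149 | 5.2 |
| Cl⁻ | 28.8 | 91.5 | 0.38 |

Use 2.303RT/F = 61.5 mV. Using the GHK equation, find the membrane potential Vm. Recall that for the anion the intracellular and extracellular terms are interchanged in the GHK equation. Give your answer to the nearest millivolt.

Vm = 61.5 · log₁₀[(Σ P·[cation]ₒ + Σ P·[anion]ᵢ) / (Σ P·[cation]ᵢ + Σ P·[anion]ₒ)]
Numerator = 1×5.01 + 5.2×149 + 0.38×28.8 = 790.8
Denominator = 1×108 + 5.2×26.2 + 0.38×91.5 = 279
Vm = 61.5 · log₁₀(2.8341) = 61.5 × (0.4524) = 27.82 mV

28 mV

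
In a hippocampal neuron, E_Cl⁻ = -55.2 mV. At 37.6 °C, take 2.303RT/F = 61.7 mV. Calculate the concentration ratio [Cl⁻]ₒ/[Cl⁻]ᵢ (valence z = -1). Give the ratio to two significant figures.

log₁₀([out]/[in]) = E·z/(61.7) = -55.2 × -1 / 61.7 = 0.8947
[out]/[in] = 10^(0.8947) = 7.846

7.8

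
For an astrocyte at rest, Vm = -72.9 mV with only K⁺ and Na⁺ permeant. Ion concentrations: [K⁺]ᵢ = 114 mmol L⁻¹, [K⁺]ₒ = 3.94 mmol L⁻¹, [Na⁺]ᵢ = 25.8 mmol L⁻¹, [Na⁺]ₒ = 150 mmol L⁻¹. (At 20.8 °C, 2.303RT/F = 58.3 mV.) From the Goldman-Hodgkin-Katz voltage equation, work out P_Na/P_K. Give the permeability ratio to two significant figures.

0.017

Let α = P_Na/P_K. GHK: Vm = 58.3·log₁₀[(Kₒ + α·Naₒ)/(Kᵢ + α·Naᵢ)].
10^(Vm/58.3) = 10^(-72.9/58.3) = 0.056179
So 0.056179·(Kᵢ + α·Naᵢ) = Kₒ + α·Naₒ → α = (0.056179·114.0 − 3.94) / (150.0 − 0.056179·25.8)
α = (6.404 − 3.94) / (150.0 − 1.449) = 2.464/148.6 = 0.01659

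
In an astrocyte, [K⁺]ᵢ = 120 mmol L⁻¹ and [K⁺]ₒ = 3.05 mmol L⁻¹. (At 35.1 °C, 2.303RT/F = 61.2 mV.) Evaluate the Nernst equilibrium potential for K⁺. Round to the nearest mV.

-98 mV

E = (61.2/z) · log₁₀([K⁺]_out/[K⁺]_in) with z = +1.
= (61.2/1) · log₁₀(3.05/120) = 61.20 · log₁₀(0.02542)
= 61.20 · (-1.5949) = -97.61 mV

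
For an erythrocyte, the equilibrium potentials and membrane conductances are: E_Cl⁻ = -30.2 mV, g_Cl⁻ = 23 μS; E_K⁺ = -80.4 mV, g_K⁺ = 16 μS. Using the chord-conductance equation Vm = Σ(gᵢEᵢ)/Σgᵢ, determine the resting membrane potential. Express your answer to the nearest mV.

Σ gᵢEᵢ = 23·(-30.2) + 16·(-80.4) = -1981.00
Σ gᵢ = 23 + 16 = 39
Vm = -1981.00 / 39 = -50.79 mV

-51 mV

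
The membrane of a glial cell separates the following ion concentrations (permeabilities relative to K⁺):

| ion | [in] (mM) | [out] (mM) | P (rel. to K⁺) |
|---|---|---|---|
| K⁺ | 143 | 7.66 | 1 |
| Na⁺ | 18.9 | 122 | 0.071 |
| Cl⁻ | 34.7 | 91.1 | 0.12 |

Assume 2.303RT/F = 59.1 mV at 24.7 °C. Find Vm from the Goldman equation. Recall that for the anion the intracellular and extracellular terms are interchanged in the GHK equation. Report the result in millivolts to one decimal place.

Vm = 59.1 · log₁₀[(Σ P·[cation]ₒ + Σ P·[anion]ᵢ) / (Σ P·[cation]ᵢ + Σ P·[anion]ₒ)]
Numerator = 1×7.66 + 0.071×122 + 0.12×34.7 = 20.49
Denominator = 1×143 + 0.071×18.9 + 0.12×91.1 = 155.3
Vm = 59.1 · log₁₀(0.13193) = 59.1 × (-0.8796) = -51.99 mV

-52.0 mV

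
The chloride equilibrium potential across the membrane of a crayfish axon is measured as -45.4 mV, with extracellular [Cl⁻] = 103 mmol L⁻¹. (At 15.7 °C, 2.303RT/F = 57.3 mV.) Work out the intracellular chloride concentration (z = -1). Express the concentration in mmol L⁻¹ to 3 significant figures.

Nernst: E = (57.3/-1) · log₁₀([out]/[in]), so log₁₀([out]/[in]) = -45.4 × -1 / 57.3 = 0.7923.
[out]/[in] = 10^(0.7923) = 6.199.
[in] = 103 / 6.199 = 16.62 mmol L⁻¹.

16.6 mmol L⁻¹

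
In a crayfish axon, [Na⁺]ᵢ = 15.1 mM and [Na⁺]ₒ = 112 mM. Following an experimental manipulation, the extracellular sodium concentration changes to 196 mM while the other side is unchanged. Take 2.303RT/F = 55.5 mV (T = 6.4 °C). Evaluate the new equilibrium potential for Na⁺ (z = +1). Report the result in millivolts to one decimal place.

61.8 mV

After the shift: [Na⁺]_out = 196, [Na⁺]_in = 15.1 mM.
E_new = (55.5/1)·log₁₀(196/15.1) = 55.50 · (1.1133) = 61.79 mV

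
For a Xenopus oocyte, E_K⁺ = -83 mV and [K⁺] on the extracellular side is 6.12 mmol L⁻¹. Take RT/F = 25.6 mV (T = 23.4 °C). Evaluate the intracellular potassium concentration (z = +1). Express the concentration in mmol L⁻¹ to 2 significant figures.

160 mmol L⁻¹

Nernst: E = (25.6/1) · ln([out]/[in]), so ln([out]/[in]) = -83.0 × 1 / 25.6 = -3.2422.
[out]/[in] = e^(-3.2422) = 0.03908.
[in] = 6.12 / 0.03908 = 156.6 mmol L⁻¹.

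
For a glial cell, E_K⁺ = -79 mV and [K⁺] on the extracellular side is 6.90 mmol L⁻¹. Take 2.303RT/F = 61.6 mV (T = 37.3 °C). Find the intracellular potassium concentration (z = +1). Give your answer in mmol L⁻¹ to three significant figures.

Nernst: E = (61.6/1) · log₁₀([out]/[in]), so log₁₀([out]/[in]) = -79.0 × 1 / 61.6 = -1.2825.
[out]/[in] = 10^(-1.2825) = 0.05218.
[in] = 6.90 / 0.05218 = 132.2 mmol L⁻¹.

132 mmol L⁻¹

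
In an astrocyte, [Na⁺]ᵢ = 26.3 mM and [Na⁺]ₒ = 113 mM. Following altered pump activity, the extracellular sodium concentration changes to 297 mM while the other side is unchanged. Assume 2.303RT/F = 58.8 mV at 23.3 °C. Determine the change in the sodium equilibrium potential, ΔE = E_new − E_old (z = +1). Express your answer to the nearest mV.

25 mV

E_old = (58.8/1)·log₁₀(113/26.3) = 37.23 mV
E_new = (58.8/1)·log₁₀(297/26.3) = 61.90 mV
ΔE = 61.90 − (37.23) = 24.68 mV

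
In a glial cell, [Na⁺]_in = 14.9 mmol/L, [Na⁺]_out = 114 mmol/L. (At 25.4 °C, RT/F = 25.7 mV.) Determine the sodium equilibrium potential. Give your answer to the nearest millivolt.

E = (25.7/z) · ln([Na⁺]_out/[Na⁺]_in) with z = +1.
= (25.7/1) · ln(114/14.9) = 25.70 · ln(7.651)
= 25.70 · (2.0348) = 52.30 mV

52 mV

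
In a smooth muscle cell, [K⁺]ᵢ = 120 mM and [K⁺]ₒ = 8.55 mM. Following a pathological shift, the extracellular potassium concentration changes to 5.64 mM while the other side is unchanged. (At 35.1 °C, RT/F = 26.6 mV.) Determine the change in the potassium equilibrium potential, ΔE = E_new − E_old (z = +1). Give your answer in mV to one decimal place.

-11.1 mV

E_old = (26.6/1)·ln(8.55/120) = -70.27 mV
E_new = (26.6/1)·ln(5.64/120) = -81.33 mV
ΔE = -81.33 − (-70.27) = -11.07 mV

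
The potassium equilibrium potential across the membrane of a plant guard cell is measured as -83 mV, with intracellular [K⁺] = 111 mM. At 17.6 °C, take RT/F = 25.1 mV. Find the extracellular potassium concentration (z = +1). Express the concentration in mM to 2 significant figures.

Nernst: E = (25.1/1) · ln([out]/[in]), so ln([out]/[in]) = -83.0 × 1 / 25.1 = -3.3068.
[out]/[in] = e^(-3.3068) = 0.03663.
[out] = 0.03663 × 111 = 4.066 mM.

4.1 mM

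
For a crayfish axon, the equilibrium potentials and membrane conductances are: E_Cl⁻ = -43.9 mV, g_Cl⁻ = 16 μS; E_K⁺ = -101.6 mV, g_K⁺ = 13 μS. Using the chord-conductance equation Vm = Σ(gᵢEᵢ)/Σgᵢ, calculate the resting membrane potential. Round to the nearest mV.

-70 mV

Σ gᵢEᵢ = 16·(-43.9) + 13·(-101.6) = -2023.20
Σ gᵢ = 16 + 13 = 29
Vm = -2023.20 / 29 = -69.77 mV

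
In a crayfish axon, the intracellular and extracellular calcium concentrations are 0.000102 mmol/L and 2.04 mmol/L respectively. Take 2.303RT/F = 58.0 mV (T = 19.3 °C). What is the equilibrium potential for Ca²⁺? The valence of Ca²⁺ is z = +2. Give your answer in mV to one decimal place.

E = (58.0/z) · log₁₀([Ca²⁺]_out/[Ca²⁺]_in) with z = +2.
= (58.0/2) · log₁₀(2.04/0.000102) = 29.00 · log₁₀(2e+04)
= 29.00 · (4.3010) = 124.73 mV

124.7 mV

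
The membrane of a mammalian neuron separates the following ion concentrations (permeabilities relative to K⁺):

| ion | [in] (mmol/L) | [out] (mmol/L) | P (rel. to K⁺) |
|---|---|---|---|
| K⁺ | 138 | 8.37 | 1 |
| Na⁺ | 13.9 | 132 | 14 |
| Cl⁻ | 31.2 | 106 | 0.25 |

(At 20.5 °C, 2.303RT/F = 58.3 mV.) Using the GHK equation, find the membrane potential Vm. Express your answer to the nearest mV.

Vm = 58.3 · log₁₀[(Σ P·[cation]ₒ + Σ P·[anion]ᵢ) / (Σ P·[cation]ᵢ + Σ P·[anion]ₒ)]
Numerator = 1×8.37 + 14×132 + 0.25×31.2 = 1864
Denominator = 1×138 + 14×13.9 + 0.25×106 = 359.1
Vm = 58.3 · log₁₀(5.1912) = 58.3 × (0.7153) = 41.70 mV

42 mV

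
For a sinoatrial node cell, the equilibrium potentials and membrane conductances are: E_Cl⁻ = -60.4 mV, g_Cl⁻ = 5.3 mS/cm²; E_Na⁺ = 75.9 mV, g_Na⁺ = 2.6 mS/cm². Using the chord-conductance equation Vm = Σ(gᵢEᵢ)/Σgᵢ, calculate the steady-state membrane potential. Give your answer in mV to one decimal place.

-15.5 mV

Σ gᵢEᵢ = 5.3·(-60.4) + 2.6·(75.9) = -122.78
Σ gᵢ = 5.3 + 2.6 = 7.9
Vm = -122.78 / 7.9 = -15.54 mV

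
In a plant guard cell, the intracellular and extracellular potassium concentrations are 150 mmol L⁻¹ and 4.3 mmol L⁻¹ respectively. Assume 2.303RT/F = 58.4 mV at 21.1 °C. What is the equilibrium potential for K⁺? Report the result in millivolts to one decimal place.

E = (58.4/z) · log₁₀([K⁺]_out/[K⁺]_in) with z = +1.
= (58.4/1) · log₁₀(4.3/150) = 58.40 · log₁₀(0.02867)
= 58.40 · (-1.5426) = -90.09 mV

-90.1 mV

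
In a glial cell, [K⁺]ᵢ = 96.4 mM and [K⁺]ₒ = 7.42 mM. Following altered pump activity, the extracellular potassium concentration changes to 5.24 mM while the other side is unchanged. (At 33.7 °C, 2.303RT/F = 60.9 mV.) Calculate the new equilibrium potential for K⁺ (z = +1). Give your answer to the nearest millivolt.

-77 mV

After the shift: [K⁺]_out = 5.24, [K⁺]_in = 96.4 mM.
E_new = (60.9/1)·log₁₀(5.24/96.4) = 60.90 · (-1.2647) = -77.02 mV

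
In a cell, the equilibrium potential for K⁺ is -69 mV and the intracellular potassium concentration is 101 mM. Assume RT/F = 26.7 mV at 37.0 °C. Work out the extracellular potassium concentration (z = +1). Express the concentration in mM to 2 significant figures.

7.6 mM

Nernst: E = (26.7/1) · ln([out]/[in]), so ln([out]/[in]) = -69.0 × 1 / 26.7 = -2.5843.
[out]/[in] = e^(-2.5843) = 0.07545.
[out] = 0.07545 × 101 = 7.621 mM.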